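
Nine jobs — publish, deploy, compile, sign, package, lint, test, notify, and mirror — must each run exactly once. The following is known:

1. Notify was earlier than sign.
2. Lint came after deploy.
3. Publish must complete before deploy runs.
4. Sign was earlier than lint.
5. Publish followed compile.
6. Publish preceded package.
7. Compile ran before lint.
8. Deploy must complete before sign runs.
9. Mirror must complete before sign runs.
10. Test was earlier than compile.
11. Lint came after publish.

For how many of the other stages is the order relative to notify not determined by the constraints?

6

Forced after notify: lint and sign.
That leaves compile, deploy, mirror, package, publish, and test with no forced order relative to notify — 6.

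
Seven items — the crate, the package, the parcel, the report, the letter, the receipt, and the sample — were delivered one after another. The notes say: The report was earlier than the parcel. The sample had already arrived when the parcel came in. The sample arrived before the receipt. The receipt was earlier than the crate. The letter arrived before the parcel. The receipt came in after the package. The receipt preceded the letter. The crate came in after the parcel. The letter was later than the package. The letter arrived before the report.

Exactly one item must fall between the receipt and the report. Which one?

the letter

Tracing the constraints gives the receipt → the letter → the report, so the letter sits after the receipt and before the report.
No other item is forced both after the receipt and before the report.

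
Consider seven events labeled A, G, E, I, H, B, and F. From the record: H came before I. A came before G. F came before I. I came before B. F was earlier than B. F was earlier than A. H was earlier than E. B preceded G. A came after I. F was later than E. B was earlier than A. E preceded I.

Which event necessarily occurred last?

G

Every other event has a chain of constraints placing it before G, so G is last.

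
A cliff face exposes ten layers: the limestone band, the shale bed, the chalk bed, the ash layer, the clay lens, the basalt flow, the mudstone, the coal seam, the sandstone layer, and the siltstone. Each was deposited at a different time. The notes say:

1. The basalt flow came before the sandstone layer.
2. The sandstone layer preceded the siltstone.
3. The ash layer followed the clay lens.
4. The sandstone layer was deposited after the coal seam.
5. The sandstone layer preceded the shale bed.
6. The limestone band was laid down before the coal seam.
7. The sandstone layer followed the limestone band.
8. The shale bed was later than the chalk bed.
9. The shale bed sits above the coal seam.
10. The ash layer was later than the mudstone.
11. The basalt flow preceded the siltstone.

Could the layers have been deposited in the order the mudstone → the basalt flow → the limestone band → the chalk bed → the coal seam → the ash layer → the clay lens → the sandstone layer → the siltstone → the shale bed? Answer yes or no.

The constraints require the clay lens before the ash layer, but in the proposed sequence the ash layer appears ahead of the clay lens. That one violation is enough.

no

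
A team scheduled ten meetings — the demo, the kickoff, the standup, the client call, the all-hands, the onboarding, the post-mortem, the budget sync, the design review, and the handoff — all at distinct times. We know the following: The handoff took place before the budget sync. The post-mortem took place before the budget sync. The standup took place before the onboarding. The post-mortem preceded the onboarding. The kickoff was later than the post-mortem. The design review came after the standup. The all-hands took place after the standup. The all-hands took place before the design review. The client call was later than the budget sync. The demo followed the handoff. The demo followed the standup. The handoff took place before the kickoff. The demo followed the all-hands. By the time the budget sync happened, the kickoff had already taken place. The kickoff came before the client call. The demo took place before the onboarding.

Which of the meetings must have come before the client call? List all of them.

the budget sync, the handoff, the kickoff, the post-mortem

Directly stated before the client call: the budget sync and the kickoff.
The handoff reaches the client call via the handoff → the budget sync → the client call.
The post-mortem reaches the client call via the post-mortem → the budget sync → the client call.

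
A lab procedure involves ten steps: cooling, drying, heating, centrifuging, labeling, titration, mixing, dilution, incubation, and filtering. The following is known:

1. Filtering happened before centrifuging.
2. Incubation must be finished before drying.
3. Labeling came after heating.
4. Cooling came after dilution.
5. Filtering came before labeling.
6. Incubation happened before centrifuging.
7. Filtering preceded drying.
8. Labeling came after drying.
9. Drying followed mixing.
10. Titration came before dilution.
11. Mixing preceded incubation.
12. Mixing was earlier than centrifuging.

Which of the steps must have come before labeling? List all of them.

drying, filtering, heating, incubation, mixing

Directly stated before labeling: drying, filtering, and heating.
Incubation reaches labeling via incubation → drying → labeling.
Mixing reaches labeling via mixing → drying → labeling.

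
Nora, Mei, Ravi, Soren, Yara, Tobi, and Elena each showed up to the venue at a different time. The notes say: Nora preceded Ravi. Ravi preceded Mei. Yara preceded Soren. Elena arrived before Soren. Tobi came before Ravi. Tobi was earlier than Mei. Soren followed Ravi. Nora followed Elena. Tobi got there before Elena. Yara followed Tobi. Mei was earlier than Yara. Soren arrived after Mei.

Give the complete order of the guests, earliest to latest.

The constraints fix every adjacent pair, so only one ordering works:
Tobi → Elena → Nora → Ravi → Mei → Yara → Soren.

Tobi, Elena, Nora, Ravi, Mei, Yara, Soren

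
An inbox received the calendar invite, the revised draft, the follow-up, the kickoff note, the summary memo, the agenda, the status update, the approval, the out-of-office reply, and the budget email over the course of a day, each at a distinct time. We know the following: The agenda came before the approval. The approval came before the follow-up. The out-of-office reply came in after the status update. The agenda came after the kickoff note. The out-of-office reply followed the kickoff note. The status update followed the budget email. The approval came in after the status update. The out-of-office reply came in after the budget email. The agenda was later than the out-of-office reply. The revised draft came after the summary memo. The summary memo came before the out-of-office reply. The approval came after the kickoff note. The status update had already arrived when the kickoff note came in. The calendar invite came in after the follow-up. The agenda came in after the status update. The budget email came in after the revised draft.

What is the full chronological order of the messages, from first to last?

the summary memo, the revised draft, the budget email, the status update, the kickoff note, the out-of-office reply, the agenda, the approval, the follow-up, the calendar invite

The constraints fix every adjacent pair, so only one ordering works:
the summary memo → the revised draft → the budget email → the status update → the kickoff note → the out-of-office reply → the agenda → the approval → the follow-up → the calendar invite.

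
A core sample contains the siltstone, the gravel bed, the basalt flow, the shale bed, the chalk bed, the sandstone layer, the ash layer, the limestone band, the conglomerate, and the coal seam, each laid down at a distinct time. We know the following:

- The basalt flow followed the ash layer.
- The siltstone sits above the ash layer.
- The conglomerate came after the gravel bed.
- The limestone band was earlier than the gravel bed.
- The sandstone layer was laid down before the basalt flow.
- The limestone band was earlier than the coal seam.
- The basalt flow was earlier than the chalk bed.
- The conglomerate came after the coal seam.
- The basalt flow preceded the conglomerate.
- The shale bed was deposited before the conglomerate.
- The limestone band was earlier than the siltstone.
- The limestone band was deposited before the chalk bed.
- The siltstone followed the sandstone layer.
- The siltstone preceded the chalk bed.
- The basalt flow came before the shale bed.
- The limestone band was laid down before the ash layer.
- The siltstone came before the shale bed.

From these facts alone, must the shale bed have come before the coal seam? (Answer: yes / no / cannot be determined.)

No chain of stated constraints runs from the shale bed to the coal seam, and none runs from the coal seam to the shale bed either.
So the relative order of the shale bed and the coal seam is not fixed by the given facts.

cannot be determined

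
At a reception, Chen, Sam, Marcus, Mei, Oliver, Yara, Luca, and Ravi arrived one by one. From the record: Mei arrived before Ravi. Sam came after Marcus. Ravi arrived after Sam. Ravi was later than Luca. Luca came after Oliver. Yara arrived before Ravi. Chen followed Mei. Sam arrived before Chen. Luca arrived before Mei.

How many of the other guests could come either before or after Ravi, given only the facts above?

Forced before Ravi: Luca, Marcus, Mei, Oliver, Sam, and Yara.
That leaves Chen with no forced order relative to Ravi — 1.

1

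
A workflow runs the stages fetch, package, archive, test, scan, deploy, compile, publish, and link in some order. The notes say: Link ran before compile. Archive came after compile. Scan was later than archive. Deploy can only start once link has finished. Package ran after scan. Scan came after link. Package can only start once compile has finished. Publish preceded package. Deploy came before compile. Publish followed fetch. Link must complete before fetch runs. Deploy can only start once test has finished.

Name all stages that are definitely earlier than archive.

compile, deploy, link, test

Directly stated before archive: compile.
Deploy reaches archive via deploy → compile → archive.
Link reaches archive via link → compile → archive.
Test reaches archive via test → deploy → compile → archive.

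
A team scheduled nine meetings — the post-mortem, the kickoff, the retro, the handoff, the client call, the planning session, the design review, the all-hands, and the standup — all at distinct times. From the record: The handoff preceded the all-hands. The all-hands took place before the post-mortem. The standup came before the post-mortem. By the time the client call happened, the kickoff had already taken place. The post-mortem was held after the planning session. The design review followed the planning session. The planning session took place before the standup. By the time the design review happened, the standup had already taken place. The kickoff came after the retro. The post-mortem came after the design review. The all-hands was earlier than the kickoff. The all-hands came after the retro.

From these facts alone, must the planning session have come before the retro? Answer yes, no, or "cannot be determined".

cannot be determined

No chain of stated constraints runs from the planning session to the retro, and none runs from the retro to the planning session either.
So the relative order of the planning session and the retro is not fixed by the given facts.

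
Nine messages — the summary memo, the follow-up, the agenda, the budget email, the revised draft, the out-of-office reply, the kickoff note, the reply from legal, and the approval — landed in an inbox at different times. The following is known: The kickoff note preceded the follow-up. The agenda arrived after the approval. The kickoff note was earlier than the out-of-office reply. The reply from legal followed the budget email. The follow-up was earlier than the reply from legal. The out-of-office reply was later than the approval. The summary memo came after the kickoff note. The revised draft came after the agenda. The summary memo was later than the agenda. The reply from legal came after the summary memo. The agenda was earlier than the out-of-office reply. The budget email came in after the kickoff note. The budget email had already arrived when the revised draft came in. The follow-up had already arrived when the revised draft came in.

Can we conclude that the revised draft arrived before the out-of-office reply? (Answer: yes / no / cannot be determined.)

cannot be determined

No chain of stated constraints runs from the revised draft to the out-of-office reply, and none runs from the out-of-office reply to the revised draft either.
So the relative order of the revised draft and the out-of-office reply is not fixed by the given facts.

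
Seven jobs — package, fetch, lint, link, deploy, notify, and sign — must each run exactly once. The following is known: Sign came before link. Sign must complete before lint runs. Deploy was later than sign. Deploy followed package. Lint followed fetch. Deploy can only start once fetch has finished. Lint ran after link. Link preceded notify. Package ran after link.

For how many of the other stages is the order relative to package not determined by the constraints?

3

Forced before package: link and sign; forced after package: deploy.
That leaves fetch, lint, and notify with no forced order relative to package — 3.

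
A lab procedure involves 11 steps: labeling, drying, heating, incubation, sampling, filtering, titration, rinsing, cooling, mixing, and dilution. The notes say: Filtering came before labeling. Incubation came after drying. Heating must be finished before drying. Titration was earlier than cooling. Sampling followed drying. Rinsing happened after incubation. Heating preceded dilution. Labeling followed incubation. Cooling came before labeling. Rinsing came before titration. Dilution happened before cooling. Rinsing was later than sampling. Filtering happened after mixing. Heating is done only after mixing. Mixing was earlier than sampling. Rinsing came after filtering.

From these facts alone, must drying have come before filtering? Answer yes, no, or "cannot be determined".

cannot be determined

No chain of stated constraints runs from drying to filtering, and none runs from filtering to drying either.
So the relative order of drying and filtering is not fixed by the given facts.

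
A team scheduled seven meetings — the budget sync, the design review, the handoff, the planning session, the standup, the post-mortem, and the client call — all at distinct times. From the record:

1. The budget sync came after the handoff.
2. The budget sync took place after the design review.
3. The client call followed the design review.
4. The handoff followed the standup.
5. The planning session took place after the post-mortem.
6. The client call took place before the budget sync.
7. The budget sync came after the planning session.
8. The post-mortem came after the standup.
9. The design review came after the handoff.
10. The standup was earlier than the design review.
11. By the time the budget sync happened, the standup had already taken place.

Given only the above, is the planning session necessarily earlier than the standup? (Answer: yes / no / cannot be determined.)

no

Tracing the constraints gives the standup → the post-mortem → the planning session, so the standup must come before the planning session.
That means the planning session cannot be before the standup.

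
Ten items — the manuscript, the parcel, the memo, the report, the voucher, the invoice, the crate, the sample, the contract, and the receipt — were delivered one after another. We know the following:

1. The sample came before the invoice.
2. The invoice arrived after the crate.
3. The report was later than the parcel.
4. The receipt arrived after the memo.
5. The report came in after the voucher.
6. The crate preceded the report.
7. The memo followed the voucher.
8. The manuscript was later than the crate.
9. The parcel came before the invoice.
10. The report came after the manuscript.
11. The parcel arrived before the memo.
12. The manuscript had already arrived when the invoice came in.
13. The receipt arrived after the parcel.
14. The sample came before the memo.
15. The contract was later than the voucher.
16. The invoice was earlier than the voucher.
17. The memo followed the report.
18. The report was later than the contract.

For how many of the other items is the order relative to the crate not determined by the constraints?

2

Forced after the crate: the contract, the invoice, the manuscript, the memo, the receipt, the report, and the voucher.
That leaves the parcel and the sample with no forced order relative to the crate — 2.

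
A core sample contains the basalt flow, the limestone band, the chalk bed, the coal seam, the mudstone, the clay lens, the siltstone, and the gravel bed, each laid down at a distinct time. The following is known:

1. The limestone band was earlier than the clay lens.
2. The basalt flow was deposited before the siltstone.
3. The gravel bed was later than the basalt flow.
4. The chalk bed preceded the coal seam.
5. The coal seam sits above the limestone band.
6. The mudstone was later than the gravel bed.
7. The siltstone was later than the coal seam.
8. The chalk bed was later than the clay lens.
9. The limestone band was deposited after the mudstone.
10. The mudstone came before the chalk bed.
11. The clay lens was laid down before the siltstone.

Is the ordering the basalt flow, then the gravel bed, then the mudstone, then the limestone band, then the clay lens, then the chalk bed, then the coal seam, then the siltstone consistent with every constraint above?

Check each stated constraint against the proposed order — e.g. the limestone band is ahead of the coal seam; the basalt flow is ahead of the siltstone. Every pair is in the required order; nothing is violated.

yes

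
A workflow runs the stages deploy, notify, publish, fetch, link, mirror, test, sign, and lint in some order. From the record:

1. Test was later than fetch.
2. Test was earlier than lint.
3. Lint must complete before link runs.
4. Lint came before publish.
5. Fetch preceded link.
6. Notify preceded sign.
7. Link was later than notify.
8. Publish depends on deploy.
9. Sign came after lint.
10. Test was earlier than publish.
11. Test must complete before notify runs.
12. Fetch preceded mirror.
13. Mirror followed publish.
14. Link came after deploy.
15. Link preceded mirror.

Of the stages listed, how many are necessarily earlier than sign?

4

Directly stated before sign: lint and notify.
Fetch reaches sign via fetch → test → lint → sign.
Test reaches sign via test → lint → sign.
That's fetch, lint, notify, and test — 4 in all.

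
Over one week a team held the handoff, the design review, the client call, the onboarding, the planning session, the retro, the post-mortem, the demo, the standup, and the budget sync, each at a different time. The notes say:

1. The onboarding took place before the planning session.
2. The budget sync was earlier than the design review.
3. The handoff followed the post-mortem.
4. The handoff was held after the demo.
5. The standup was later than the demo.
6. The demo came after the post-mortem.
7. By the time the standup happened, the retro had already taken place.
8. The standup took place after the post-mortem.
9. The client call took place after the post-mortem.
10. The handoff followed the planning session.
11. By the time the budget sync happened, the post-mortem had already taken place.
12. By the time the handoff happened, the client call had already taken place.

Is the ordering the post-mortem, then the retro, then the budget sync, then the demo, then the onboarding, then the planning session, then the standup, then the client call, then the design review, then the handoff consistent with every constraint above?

Check each stated constraint against the proposed order — e.g. the post-mortem is ahead of the client call; the post-mortem is ahead of the handoff. Every pair is in the required order; nothing is violated.

yes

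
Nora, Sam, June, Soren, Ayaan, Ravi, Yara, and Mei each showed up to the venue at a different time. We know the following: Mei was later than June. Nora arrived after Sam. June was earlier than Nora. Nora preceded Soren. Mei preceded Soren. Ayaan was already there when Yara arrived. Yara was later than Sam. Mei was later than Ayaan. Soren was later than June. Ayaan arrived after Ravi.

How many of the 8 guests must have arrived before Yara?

3

Directly stated before Yara: Ayaan and Sam.
Ravi reaches Yara via Ravi → Ayaan → Yara.
That's Ayaan, Ravi, and Sam — 3 in all.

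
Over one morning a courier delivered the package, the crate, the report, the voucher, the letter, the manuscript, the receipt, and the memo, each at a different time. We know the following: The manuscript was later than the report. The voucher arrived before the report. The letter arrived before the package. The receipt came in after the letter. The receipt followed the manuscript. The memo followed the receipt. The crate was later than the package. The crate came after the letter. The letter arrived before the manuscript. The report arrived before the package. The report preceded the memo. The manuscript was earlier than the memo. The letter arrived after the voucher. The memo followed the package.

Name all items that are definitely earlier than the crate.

Directly stated before the crate: the letter and the package.
The report reaches the crate via the report → the package → the crate.
The voucher reaches the crate via the voucher → the letter → the crate.
No chain forces the receipt (or any of the others) ahead of the crate.

the letter, the package, the report, the voucher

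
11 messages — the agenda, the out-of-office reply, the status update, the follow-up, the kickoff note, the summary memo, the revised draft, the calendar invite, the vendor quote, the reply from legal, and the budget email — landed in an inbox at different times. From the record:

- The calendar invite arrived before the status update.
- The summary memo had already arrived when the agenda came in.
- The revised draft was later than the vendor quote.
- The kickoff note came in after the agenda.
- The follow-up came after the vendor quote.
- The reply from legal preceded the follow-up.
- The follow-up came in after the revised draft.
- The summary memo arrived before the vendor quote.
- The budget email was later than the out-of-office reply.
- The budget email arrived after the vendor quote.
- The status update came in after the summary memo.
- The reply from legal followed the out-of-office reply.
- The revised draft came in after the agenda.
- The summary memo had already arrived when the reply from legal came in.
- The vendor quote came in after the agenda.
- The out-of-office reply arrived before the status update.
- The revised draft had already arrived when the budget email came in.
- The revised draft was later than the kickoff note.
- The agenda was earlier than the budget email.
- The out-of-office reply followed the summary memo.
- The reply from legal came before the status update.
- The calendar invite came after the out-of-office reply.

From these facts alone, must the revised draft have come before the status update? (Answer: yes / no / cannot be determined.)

cannot be determined

No chain of stated constraints runs from the revised draft to the status update, and none runs from the status update to the revised draft either.
So the relative order of the revised draft and the status update is not fixed by the given facts.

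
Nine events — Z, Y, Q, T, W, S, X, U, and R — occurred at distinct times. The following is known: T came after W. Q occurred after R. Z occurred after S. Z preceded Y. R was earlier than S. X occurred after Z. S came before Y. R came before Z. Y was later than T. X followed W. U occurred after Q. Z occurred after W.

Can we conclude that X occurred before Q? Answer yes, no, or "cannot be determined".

cannot be determined

No chain of stated constraints runs from X to Q, and none runs from Q to X either.
So the relative order of X and Q is not fixed by the given facts.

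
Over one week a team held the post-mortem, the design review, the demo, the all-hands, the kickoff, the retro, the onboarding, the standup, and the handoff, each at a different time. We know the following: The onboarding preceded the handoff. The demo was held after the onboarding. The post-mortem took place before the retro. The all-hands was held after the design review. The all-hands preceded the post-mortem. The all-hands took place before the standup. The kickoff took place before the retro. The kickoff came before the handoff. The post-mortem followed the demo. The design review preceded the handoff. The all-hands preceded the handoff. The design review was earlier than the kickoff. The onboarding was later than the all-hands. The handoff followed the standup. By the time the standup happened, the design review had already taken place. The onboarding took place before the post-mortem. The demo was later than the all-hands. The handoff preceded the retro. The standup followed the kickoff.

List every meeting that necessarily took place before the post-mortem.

the all-hands, the demo, the design review, the onboarding

Directly stated before the post-mortem: the all-hands, the demo, and the onboarding.
The design review reaches the post-mortem via the design review → the all-hands → the post-mortem.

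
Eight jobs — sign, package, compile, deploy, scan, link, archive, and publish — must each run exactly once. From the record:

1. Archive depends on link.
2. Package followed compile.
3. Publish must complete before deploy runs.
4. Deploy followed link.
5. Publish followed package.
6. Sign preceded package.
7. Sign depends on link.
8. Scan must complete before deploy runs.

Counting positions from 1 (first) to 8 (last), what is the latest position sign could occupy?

5

Sign must come before deploy, package, and publish — 3 stages forced after it.
Everything else can be placed before sign in some valid order, so sign can sit as late as position 8 − 3 = 5.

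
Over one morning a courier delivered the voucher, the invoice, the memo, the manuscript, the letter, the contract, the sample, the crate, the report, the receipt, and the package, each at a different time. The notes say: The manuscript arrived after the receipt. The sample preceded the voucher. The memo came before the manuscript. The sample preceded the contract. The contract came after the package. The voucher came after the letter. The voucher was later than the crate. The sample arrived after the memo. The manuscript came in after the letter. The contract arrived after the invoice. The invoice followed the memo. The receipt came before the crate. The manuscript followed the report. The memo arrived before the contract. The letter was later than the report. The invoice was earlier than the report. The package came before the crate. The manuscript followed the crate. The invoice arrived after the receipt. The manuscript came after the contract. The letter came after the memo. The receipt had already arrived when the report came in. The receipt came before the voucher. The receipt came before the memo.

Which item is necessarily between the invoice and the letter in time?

the report

Tracing the constraints gives the invoice → the report → the letter, so the report sits after the invoice and before the letter.
No other item is forced both after the invoice and before the letter.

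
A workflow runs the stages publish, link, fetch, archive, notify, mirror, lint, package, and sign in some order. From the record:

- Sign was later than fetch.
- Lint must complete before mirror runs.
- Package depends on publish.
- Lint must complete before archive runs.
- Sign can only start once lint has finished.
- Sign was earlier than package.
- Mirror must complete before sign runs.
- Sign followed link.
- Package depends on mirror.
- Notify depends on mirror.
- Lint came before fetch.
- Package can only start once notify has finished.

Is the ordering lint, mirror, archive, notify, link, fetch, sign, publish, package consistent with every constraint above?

Check each stated constraint against the proposed order — e.g. lint is ahead of sign; mirror is ahead of package. Every pair is in the required order; nothing is violated.

yes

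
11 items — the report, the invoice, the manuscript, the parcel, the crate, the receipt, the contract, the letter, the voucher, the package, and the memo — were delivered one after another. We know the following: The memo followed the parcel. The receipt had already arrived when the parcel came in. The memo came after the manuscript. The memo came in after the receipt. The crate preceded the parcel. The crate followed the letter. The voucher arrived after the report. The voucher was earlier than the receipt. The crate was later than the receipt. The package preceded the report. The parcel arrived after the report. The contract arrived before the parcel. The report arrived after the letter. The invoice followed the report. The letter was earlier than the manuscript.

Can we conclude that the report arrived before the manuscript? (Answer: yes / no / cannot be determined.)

No chain of stated constraints runs from the report to the manuscript, and none runs from the manuscript to the report either.
So the relative order of the report and the manuscript is not fixed by the given facts.

cannot be determined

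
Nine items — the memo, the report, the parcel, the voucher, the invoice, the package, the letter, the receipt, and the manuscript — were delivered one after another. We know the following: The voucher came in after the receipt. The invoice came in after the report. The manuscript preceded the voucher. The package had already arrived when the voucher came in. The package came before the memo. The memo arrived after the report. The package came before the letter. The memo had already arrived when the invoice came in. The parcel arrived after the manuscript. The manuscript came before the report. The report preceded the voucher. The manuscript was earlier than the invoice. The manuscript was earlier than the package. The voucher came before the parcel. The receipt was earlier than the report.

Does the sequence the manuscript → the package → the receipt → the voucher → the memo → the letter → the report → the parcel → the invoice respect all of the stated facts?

The constraints require the report before the voucher, but in the proposed sequence the voucher appears ahead of the report. That one violation is enough.

no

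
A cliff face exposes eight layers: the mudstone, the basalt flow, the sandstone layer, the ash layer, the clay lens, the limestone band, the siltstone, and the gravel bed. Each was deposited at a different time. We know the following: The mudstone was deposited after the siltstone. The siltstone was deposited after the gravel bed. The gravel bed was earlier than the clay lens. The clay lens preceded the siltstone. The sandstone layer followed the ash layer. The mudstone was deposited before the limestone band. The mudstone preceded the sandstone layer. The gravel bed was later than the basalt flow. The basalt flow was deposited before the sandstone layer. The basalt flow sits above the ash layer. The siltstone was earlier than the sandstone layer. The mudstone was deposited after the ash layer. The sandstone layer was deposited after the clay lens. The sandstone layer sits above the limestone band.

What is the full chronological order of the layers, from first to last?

the ash layer, the basalt flow, the gravel bed, the clay lens, the siltstone, the mudstone, the limestone band, the sandstone layer

The constraints fix every adjacent pair, so only one ordering works:
the ash layer → the basalt flow → the gravel bed → the clay lens → the siltstone → the mudstone → the limestone band → the sandstone layer.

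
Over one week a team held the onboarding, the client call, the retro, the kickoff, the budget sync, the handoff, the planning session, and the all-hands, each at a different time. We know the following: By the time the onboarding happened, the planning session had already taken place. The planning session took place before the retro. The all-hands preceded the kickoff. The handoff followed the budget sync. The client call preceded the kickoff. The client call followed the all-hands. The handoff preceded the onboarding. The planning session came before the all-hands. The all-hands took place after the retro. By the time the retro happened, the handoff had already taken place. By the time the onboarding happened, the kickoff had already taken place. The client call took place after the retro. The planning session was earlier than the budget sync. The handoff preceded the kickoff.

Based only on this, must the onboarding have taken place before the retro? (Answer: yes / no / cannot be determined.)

no

Tracing the constraints gives the retro → the client call → the kickoff → the onboarding, so the retro must come before the onboarding.
That means the onboarding cannot be before the retro.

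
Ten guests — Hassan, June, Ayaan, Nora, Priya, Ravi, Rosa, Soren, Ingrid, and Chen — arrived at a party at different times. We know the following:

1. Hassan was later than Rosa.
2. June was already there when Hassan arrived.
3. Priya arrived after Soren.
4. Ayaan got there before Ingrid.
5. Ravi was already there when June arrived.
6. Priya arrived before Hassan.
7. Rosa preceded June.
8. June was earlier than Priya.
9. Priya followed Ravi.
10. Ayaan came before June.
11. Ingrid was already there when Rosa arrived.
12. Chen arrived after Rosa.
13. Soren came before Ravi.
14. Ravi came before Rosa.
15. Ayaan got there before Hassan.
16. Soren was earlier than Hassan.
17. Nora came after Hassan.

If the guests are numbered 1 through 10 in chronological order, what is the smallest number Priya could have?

7

Ayaan, Ingrid, June, Ravi, Rosa, and Soren must all come before Priya — 6 forced predecessors.
Nothing else is forced ahead of Priya, so their earliest slot is position 6 + 1 = 7.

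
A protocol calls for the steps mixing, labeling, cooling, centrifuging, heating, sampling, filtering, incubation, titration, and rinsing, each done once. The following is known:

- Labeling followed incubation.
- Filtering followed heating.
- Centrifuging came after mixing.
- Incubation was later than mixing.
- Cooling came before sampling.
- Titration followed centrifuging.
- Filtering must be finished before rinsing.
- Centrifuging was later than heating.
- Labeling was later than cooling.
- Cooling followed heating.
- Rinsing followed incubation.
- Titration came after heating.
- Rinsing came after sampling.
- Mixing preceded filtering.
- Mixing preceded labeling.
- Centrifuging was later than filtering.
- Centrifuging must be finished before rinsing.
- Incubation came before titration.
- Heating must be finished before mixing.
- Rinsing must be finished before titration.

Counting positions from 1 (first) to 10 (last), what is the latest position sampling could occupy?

Sampling must come before rinsing and titration — 2 steps forced after it.
Everything else can be placed before sampling in some valid order, so sampling can sit as late as position 10 − 2 = 8.

8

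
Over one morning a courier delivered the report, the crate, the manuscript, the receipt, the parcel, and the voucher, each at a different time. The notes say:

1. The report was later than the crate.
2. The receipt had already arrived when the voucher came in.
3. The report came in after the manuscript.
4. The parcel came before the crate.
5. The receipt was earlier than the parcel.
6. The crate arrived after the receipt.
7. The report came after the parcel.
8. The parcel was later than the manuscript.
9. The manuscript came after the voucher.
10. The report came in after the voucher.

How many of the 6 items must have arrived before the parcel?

3

Directly stated before the parcel: the manuscript and the receipt.
The voucher reaches the parcel via the voucher → the manuscript → the parcel.
That's the manuscript, the receipt, and the voucher — 3 in all.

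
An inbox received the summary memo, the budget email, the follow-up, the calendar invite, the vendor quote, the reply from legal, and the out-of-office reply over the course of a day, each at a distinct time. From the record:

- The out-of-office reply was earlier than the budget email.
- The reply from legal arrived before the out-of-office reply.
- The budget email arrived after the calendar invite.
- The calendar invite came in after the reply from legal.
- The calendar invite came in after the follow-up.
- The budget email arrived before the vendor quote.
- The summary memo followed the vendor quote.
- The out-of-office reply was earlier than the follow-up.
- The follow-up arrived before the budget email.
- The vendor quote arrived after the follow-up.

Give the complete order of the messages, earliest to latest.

The constraints fix every adjacent pair, so only one ordering works:
the reply from legal → the out-of-office reply → the follow-up → the calendar invite → the budget email → the vendor quote → the summary memo.

the reply from legal, the out-of-office reply, the follow-up, the calendar invite, the budget email, the vendor quote, the summary memo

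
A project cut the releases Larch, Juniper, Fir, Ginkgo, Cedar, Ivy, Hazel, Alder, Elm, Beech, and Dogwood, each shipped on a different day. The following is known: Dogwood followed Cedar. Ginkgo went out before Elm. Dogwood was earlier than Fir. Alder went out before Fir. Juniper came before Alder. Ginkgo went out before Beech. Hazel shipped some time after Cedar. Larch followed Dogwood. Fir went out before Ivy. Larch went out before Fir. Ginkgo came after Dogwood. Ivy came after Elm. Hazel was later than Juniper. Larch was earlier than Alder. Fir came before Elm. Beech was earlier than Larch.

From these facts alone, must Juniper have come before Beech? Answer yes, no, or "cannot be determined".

cannot be determined

No chain of stated constraints runs from Juniper to Beech, and none runs from Beech to Juniper either.
So the relative order of Juniper and Beech is not fixed by the given facts.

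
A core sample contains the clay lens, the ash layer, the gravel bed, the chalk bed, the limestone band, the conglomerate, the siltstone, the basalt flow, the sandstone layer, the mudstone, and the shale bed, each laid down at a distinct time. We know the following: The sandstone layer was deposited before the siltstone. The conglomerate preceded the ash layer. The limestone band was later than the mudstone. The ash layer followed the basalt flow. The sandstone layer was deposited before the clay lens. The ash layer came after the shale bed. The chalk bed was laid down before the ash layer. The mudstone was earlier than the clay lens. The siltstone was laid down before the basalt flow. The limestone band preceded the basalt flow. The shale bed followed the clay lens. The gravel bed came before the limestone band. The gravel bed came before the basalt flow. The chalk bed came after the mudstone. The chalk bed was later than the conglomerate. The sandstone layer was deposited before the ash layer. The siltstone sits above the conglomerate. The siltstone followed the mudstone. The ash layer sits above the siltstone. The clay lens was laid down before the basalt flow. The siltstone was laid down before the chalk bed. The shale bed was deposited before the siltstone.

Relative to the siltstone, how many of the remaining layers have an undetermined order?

Forced before the siltstone: the clay lens, the conglomerate, the mudstone, the sandstone layer, and the shale bed; forced after the siltstone: the ash layer, the basalt flow, and the chalk bed.
That leaves the gravel bed and the limestone band with no forced order relative to the siltstone — 2.

2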